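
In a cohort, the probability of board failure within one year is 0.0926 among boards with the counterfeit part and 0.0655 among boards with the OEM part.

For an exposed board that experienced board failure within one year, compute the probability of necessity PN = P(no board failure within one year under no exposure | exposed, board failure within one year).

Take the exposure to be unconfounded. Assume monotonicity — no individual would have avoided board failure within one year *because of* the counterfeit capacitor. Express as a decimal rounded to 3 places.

Let p₁ = 0.0926, p₀ = 0.0655.
Under exogeneity and monotonicity, PN = (p₁ − p₀) / p₁.
PN = (0.0926 − 0.0655) / 0.0926 = 0.0271 / 0.0926 ≈ 0.2927

PN ≈ 0.293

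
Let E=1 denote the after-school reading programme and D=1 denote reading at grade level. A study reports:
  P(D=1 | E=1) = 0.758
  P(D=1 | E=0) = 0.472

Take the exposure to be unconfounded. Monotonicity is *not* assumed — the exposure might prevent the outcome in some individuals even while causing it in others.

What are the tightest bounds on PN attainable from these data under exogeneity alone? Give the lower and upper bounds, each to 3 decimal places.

Let p₁ = 0.758, p₀ = 0.472.
Under exogeneity alone the bounds on PN are max{0,(p₁−p₀)/p₁} ≤ PN ≤ min{1,(1−p₀)/p₁}.
  lower = (p₁ − p₀)/p₁ = 0.286 / 0.758 ≈ 0.3773
  upper = min{1, (1 − p₀)/p₁} = 0.528 / 0.758 ≈ 0.6966

0.377 ≤ PN ≤ 0.697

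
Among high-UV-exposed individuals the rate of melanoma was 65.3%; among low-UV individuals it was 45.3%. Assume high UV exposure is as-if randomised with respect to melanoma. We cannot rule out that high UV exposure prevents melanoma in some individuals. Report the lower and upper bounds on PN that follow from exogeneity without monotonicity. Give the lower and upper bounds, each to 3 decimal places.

p₁ = 0.653, p₀ = 0.453.
Under exogeneity alone the bounds on PN are max{0,(p₁−p₀)/p₁} ≤ PN ≤ min{1,(1−p₀)/p₁}.
  lower = (p₁ − p₀)/p₁ = 0.2 / 0.653 ≈ 0.3063
  upper = min{1, (1 − p₀)/p₁} = 0.547 / 0.653 ≈ 0.8377

0.306 ≤ PN ≤ 0.838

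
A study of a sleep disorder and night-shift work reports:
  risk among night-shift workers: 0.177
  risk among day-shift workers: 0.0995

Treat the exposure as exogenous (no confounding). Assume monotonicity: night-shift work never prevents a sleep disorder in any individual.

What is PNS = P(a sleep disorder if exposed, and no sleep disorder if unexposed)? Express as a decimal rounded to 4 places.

PNS ≈ 0.0775

Let p₁ = 0.177, p₀ = 0.0995.
Under exogeneity and monotonicity, PNS = p₁ − p₀.
PNS = 0.177 − 0.0995 = 0.0775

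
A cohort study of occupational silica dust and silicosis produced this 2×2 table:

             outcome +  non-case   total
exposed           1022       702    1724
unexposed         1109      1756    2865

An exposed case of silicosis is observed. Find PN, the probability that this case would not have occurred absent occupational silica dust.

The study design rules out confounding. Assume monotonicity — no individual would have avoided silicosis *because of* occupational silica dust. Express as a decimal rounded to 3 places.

p₁ = P(outcome | exposed) = 1022/1724 = 0.59281
p₀ = P(outcome | unexposed) = 1109/2865 = 0.38709
Under exogeneity and monotonicity, PN = (p₁ − p₀)/p₁.
PN = (0.59281 − 0.38709) / 0.59281 ≈ 0.3470

PN ≈ 0.347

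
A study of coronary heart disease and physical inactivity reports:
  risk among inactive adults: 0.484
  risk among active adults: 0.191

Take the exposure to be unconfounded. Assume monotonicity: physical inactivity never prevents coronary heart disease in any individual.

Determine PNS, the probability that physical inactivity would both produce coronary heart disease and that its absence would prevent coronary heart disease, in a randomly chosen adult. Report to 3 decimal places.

PNS ≈ 0.293

Let p₁ = 0.484, p₀ = 0.191.
Under exogeneity and monotonicity, PNS = p₁ − p₀.
PNS = 0.484 − 0.191 = 0.293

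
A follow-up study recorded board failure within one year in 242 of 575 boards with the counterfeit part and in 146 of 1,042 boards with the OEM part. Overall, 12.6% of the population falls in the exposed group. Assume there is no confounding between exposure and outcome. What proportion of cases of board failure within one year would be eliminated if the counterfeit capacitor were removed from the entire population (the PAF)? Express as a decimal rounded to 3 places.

PAF ≈ 0.202

p₁ = P(outcome | exposed) = 242/575 = 0.42087
p₀ = P(outcome | unexposed) = 146/1042 = 0.14012
Overall risk P(Y=1) = π·p₁ + (1−π)·p₀ = 0.126×0.42087 + 0.874×0.14012 = 0.17549.
Under exogeneity, PAF = [P(Y=1) − p₀] / P(Y=1).
PAF = (0.17549 − 0.14012) / 0.17549 ≈ 0.2016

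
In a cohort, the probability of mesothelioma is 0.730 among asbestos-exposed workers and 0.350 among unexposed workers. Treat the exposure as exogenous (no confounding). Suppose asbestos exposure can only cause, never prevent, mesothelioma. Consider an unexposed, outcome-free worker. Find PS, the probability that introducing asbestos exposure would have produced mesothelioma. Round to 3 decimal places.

Let p₁ = 0.73, p₀ = 0.35.
Under exogeneity and monotonicity, PS = (p₁ − p₀) / (1 − p₀).
PS = (0.73 − 0.35) / (1 − 0.35) = 0.38 / 0.65 ≈ 0.5846

PS ≈ 0.585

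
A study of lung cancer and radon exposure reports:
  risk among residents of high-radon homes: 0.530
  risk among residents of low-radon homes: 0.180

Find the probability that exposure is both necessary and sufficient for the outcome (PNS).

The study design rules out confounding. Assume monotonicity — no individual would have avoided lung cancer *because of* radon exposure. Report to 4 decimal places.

PNS ≈ 0.3500

Let p₁ = 0.53, p₀ = 0.18.
Under exogeneity and monotonicity, PNS = p₁ − p₀.
PNS = 0.53 − 0.18 = 0.35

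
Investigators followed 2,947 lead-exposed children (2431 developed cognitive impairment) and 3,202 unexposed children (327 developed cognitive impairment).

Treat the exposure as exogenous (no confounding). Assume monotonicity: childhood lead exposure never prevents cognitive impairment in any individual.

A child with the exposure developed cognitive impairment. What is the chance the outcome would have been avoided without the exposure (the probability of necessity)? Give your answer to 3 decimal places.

PN ≈ 0.876

p₁ = P(outcome | exposed) = 2431/2947 = 0.82491
p₀ = P(outcome | unexposed) = 327/3202 = 0.10212
Under exogeneity and monotonicity, PN = (p₁ − p₀) / p₁.
PN = (0.82491 − 0.10212) / 0.82491 = 0.72278 / 0.82491 ≈ 0.8762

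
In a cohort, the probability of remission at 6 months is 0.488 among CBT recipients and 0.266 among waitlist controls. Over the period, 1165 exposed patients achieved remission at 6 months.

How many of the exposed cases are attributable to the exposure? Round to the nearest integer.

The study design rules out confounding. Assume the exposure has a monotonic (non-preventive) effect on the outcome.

about 530 cases

Let p₁ = 0.488, p₀ = 0.266.
PN = (p₁ − p₀)/p₁ = (0.488 − 0.266) / 0.488 ≈ 0.45492.
Attributable cases ≈ PN × (exposed cases) = 0.45492 × 1165 ≈ 529.98.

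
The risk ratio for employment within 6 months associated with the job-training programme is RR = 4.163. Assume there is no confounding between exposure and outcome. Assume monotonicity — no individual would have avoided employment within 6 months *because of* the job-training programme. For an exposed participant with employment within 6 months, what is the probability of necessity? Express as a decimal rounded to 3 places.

Under exogeneity and monotonicity, PN = (RR − 1) / RR = 1 − 1/RR.
PN = (4.163 − 1) / 4.163 = 3.163 / 4.163 ≈ 0.7598

PN ≈ 0.760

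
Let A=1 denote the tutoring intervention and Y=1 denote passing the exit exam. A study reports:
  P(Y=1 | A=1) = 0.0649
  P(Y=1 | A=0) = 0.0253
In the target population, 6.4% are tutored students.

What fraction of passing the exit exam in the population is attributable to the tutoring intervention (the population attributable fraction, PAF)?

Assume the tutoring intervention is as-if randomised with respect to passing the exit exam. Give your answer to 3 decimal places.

Let p₁ = 0.0649, p₀ = 0.0253.
Overall risk P(Y=1) = π·p₁ + (1−π)·p₀ = 0.064×0.0649 + 0.936×0.0253 = 0.027834.
Under exogeneity, PAF = [P(Y=1) − p₀] / P(Y=1).
PAF = (0.027834 − 0.0253) / 0.027834 ≈ 0.0911

PAF ≈ 0.091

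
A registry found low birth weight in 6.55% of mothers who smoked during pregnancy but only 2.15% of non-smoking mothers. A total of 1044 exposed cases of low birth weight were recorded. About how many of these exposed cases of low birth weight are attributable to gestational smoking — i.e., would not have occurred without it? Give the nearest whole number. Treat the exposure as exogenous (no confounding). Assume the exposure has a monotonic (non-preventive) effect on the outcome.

about 701 cases

p₁ = 0.0655, p₀ = 0.0215.
PN = (p₁ − p₀)/p₁ = (0.0655 − 0.0215) / 0.0655 ≈ 0.67176.
Attributable cases ≈ PN × (exposed cases) = 0.67176 × 1044 ≈ 701.31.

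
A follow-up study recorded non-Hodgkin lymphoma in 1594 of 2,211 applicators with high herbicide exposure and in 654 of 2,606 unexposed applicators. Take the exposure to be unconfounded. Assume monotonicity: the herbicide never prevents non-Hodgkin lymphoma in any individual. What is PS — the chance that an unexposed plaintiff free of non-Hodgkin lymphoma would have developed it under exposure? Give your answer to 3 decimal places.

p₁ = P(outcome | exposed) = 1594/2211 = 0.72094
p₀ = P(outcome | unexposed) = 654/2606 = 0.25096
Under exogeneity and monotonicity, PS = (p₁ − p₀) / (1 − p₀).
PS = (0.72094 − 0.25096) / (1 − 0.25096) = 0.46998 / 0.74904 ≈ 0.6274

PS ≈ 0.627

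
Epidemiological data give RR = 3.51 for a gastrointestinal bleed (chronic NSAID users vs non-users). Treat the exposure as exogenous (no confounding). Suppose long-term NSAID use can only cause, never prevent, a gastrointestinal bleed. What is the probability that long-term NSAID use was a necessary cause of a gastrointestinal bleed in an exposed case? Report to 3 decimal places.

Under exogeneity and monotonicity, PN = (RR − 1) / RR = 1 − 1/RR.
PN = (3.51 − 1) / 3.51 = 2.51 / 3.51 ≈ 0.7151

PN ≈ 0.715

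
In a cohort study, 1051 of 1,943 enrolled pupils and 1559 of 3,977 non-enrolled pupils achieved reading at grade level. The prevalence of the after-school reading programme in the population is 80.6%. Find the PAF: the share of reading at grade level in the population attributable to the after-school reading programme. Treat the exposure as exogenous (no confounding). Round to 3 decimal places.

p₁ = P(outcome | exposed) = 1051/1943 = 0.54092
p₀ = P(outcome | unexposed) = 1559/3977 = 0.392
Overall risk P(Y=1) = π·p₁ + (1−π)·p₀ = 0.806×0.54092 + 0.194×0.392 = 0.51203.
Under exogeneity, PAF = [P(Y=1) − p₀] / P(Y=1).
PAF = (0.51203 − 0.392) / 0.51203 ≈ 0.2344

PAF ≈ 0.234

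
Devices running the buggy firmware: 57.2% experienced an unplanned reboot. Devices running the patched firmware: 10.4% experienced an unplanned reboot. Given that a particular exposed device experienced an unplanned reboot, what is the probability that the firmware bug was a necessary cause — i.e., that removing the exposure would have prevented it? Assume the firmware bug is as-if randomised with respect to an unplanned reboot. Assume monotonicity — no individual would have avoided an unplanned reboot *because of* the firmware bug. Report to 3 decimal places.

p₁ = 0.572, p₀ = 0.104.
Under exogeneity and monotonicity, PN = (p₁ − p₀) / p₁.
PN = (0.572 − 0.104) / 0.572 = 0.468 / 0.572 ≈ 0.8182

PN ≈ 0.818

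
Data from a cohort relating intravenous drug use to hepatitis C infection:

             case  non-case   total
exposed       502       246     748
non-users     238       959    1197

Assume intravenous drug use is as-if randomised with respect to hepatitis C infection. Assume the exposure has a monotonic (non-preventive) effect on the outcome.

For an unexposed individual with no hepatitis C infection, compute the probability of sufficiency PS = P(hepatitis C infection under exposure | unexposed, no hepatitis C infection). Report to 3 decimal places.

p₁ = P(outcome | exposed) = 502/748 = 0.67112
p₀ = P(outcome | unexposed) = 238/1197 = 0.19883
Under exogeneity and monotonicity, PS = (p₁ − p₀)/(1 − p₀).
PS = (0.67112 − 0.19883) / 0.80117 ≈ 0.5895

PS ≈ 0.590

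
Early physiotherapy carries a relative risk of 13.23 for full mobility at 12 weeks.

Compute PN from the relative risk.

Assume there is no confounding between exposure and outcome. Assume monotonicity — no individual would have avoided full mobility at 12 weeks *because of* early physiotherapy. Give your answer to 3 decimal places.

PN ≈ 0.924

Under exogeneity and monotonicity, PN = (RR − 1) / RR = 1 − 1/RR.
PN = (13.23 − 1) / 13.23 = 12.23 / 13.23 ≈ 0.9244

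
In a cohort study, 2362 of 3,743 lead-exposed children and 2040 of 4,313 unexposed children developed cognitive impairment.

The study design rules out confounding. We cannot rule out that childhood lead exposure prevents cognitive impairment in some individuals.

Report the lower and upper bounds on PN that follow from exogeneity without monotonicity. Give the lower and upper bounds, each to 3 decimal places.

0.250 ≤ PN ≤ 0.835

p₁ = P(outcome | exposed) = 2362/3743 = 0.63104
p₀ = P(outcome | unexposed) = 2040/4313 = 0.47299
Under exogeneity alone the bounds on PN are max{0,(p₁−p₀)/p₁} ≤ PN ≤ min{1,(1−p₀)/p₁}.
  lower = (p₁ − p₀)/p₁ = 0.15806 / 0.63104 ≈ 0.2505
  upper = min{1, (1 − p₀)/p₁} = 0.52701 / 0.63104 ≈ 0.8351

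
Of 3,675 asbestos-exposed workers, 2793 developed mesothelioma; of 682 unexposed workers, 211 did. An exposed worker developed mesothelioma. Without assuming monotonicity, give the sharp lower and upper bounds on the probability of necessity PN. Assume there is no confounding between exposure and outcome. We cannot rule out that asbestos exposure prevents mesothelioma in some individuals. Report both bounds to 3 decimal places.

p₁ = P(outcome | exposed) = 2793/3675 = 0.76
p₀ = P(outcome | unexposed) = 211/682 = 0.30938
Under exogeneity alone the bounds on PN are max{0,(p₁−p₀)/p₁} ≤ PN ≤ min{1,(1−p₀)/p₁}.
  lower = (p₁ − p₀)/p₁ = 0.45062 / 0.76 ≈ 0.5929
  upper = min{1, (1 − p₀)/p₁} = 0.69062 / 0.76 ≈ 0.9087

0.593 ≤ PN ≤ 0.909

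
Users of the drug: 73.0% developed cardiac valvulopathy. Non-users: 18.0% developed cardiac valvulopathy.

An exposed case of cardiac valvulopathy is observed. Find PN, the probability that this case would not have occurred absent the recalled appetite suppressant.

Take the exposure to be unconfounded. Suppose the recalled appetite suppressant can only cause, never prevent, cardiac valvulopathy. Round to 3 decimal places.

PN ≈ 0.753

p₁ = 0.73, p₀ = 0.18.
Under exogeneity and monotonicity, PN = (p₁ − p₀) / p₁.
PN = (0.73 − 0.18) / 0.73 = 0.55 / 0.73 ≈ 0.7534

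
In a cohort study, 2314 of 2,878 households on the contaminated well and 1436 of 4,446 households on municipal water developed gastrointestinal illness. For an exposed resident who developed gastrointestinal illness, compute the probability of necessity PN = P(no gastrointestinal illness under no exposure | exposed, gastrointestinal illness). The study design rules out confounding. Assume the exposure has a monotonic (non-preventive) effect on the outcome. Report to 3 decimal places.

PN ≈ 0.598

p₁ = P(outcome | exposed) = 2314/2878 = 0.80403
p₀ = P(outcome | unexposed) = 1436/4446 = 0.32299
Under exogeneity and monotonicity, PN = (p₁ − p₀) / p₁.
PN = (0.80403 − 0.32299) / 0.80403 = 0.48104 / 0.80403 ≈ 0.5983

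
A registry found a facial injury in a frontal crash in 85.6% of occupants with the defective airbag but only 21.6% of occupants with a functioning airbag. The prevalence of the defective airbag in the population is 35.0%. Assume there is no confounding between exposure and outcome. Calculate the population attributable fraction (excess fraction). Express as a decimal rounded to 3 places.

p₁ = 0.856, p₀ = 0.216.
Overall risk P(Y=1) = π·p₁ + (1−π)·p₀ = 0.35×0.856 + 0.65×0.216 = 0.44.
Under exogeneity, PAF = [P(Y=1) − p₀] / P(Y=1).
PAF = (0.44 − 0.216) / 0.44 ≈ 0.5091

PAF ≈ 0.509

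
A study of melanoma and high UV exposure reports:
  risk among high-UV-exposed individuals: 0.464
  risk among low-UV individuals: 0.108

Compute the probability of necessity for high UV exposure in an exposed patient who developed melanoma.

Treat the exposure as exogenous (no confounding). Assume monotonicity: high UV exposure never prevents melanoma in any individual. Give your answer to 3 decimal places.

Let p₁ = 0.464, p₀ = 0.108.
Under exogeneity and monotonicity, PN = (p₁ − p₀) / p₁.
PN = (0.464 − 0.108) / 0.464 = 0.356 / 0.464 ≈ 0.7672

PN ≈ 0.767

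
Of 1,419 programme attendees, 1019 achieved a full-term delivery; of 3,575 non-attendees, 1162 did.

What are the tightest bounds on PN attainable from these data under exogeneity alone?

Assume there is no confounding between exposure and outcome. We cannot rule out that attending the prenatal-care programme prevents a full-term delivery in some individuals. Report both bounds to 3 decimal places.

0.547 ≤ PN ≤ 0.940

p₁ = P(outcome | exposed) = 1019/1419 = 0.71811
p₀ = P(outcome | unexposed) = 1162/3575 = 0.32503
Under exogeneity alone the bounds on PN are max{0,(p₁−p₀)/p₁} ≤ PN ≤ min{1,(1−p₀)/p₁}.
  lower = (p₁ − p₀)/p₁ = 0.39308 / 0.71811 ≈ 0.5474
  upper = min{1, (1 − p₀)/p₁} = 0.67497 / 0.71811 ≈ 0.9399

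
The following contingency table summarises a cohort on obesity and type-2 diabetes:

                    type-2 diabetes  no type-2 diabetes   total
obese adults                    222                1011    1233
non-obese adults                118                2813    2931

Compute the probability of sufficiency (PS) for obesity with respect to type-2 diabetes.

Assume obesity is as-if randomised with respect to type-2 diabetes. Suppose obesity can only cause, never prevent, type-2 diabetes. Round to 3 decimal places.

PS ≈ 0.146

p₁ = P(outcome | exposed) = 222/1233 = 0.18005
p₀ = P(outcome | unexposed) = 118/2931 = 0.040259
Under exogeneity and monotonicity, PS = (p₁ − p₀)/(1 − p₀).
PS = (0.18005 − 0.040259) / 0.95974 ≈ 0.1457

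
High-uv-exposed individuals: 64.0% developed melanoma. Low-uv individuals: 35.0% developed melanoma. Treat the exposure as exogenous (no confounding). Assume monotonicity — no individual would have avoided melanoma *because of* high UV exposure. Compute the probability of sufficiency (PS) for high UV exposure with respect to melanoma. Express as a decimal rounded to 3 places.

PS ≈ 0.446

p₁ = 0.64, p₀ = 0.35.
Under exogeneity and monotonicity, PS = (p₁ − p₀) / (1 − p₀).
PS = (0.64 − 0.35) / (1 − 0.35) = 0.29 / 0.65 ≈ 0.4462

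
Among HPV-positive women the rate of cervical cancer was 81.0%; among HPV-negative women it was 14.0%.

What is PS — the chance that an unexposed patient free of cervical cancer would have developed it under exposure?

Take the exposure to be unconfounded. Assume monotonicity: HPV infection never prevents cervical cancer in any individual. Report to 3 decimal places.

PS ≈ 0.779

p₁ = 0.81, p₀ = 0.14.
Under exogeneity and monotonicity, PS = (p₁ − p₀) / (1 − p₀).
PS = (0.81 − 0.14) / (1 − 0.14) = 0.67 / 0.86 ≈ 0.7791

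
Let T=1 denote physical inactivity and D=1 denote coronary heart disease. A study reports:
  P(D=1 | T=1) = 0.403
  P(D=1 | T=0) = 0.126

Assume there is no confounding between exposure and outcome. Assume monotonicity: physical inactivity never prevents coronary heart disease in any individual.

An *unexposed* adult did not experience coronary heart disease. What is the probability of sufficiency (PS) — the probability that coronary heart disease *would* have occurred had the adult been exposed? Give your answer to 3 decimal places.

Let p₁ = 0.403, p₀ = 0.126.
Under exogeneity and monotonicity, PS = (p₁ − p₀) / (1 − p₀).
PS = (0.403 − 0.126) / (1 − 0.126) = 0.277 / 0.874 ≈ 0.3169

PS ≈ 0.317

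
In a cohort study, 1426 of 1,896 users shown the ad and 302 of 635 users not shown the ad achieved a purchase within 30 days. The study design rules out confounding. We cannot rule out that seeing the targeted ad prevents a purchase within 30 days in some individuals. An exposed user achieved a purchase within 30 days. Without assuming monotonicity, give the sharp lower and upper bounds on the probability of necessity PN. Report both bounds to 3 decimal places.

0.368 ≤ PN ≤ 0.697

p₁ = P(outcome | exposed) = 1426/1896 = 0.75211
p₀ = P(outcome | unexposed) = 302/635 = 0.47559
Under exogeneity alone the bounds on PN are max{0,(p₁−p₀)/p₁} ≤ PN ≤ min{1,(1−p₀)/p₁}.
  lower = (p₁ − p₀)/p₁ = 0.27652 / 0.75211 ≈ 0.3677
  upper = min{1, (1 − p₀)/p₁} = 0.52441 / 0.75211 ≈ 0.6973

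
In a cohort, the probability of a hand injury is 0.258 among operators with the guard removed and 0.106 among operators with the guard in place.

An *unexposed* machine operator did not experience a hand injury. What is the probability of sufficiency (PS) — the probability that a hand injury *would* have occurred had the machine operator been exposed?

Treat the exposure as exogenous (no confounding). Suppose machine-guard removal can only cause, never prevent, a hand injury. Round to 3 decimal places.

Let p₁ = 0.258, p₀ = 0.106.
Under exogeneity and monotonicity, PS = (p₁ − p₀) / (1 − p₀).
PS = (0.258 − 0.106) / (1 − 0.106) = 0.152 / 0.894 ≈ 0.1700

PS ≈ 0.170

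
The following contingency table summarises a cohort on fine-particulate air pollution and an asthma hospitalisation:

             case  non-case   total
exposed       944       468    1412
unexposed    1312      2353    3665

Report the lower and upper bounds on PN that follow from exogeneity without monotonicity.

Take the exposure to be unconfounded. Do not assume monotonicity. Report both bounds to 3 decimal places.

0.465 ≤ PN ≤ 0.960

p₁ = P(outcome | exposed) = 944/1412 = 0.66856
p₀ = P(outcome | unexposed) = 1312/3665 = 0.35798
Under exogeneity alone the bounds on PN are max{0,(p₁−p₀)/p₁} ≤ PN ≤ min{1,(1−p₀)/p₁}.
  lower = (p₁ − p₀)/p₁ = 0.31057 / 0.66856 ≈ 0.4645
  upper = min{1, (1 − p₀)/p₁} = 0.64202 / 0.66856 ≈ 0.9603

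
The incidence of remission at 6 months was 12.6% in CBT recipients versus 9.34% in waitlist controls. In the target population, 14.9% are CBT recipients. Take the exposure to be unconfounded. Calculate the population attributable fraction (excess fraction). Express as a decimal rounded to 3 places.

PAF ≈ 0.049

p₁ = 0.126, p₀ = 0.0934.
Overall risk P(Y=1) = π·p₁ + (1−π)·p₀ = 0.149×0.126 + 0.851×0.0934 = 0.098257.
Under exogeneity, PAF = [P(Y=1) − p₀] / P(Y=1).
PAF = (0.098257 − 0.0934) / 0.098257 ≈ 0.0494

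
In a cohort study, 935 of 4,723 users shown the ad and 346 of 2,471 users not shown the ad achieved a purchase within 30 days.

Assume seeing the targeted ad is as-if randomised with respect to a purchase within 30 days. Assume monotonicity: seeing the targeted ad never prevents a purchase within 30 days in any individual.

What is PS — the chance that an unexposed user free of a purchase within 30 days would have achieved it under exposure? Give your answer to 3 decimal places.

p₁ = P(outcome | exposed) = 935/4723 = 0.19797
p₀ = P(outcome | unexposed) = 346/2471 = 0.14002
Under exogeneity and monotonicity, PS = (p₁ − p₀) / (1 − p₀).
PS = (0.19797 − 0.14002) / (1 − 0.14002) = 0.057943 / 0.85998 ≈ 0.0674

PS ≈ 0.067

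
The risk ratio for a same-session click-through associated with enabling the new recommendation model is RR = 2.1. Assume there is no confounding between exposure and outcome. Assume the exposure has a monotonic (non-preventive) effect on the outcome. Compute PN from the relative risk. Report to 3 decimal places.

Under exogeneity and monotonicity, PN = (RR − 1) / RR = 1 − 1/RR.
PN = (2.1 − 1) / 2.1 = 1.1 / 2.1 ≈ 0.5238

PN ≈ 0.524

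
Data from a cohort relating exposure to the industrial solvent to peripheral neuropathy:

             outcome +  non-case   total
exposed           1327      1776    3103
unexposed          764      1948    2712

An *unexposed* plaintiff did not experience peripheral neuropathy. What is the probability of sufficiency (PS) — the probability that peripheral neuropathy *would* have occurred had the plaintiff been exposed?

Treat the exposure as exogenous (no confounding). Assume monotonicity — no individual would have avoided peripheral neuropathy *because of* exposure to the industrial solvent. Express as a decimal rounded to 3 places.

p₁ = P(outcome | exposed) = 1327/3103 = 0.42765
p₀ = P(outcome | unexposed) = 764/2712 = 0.28171
Under exogeneity and monotonicity, PS = (p₁ − p₀) / (1 − p₀).
PS = (0.42765 − 0.28171) / (1 − 0.28171) = 0.14594 / 0.71829 ≈ 0.2032

PS ≈ 0.203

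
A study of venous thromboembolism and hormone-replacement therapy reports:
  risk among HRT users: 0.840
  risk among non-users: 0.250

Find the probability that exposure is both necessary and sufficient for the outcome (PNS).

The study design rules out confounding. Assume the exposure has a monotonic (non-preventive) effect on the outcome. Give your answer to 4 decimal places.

PNS ≈ 0.5900

Let p₁ = 0.84, p₀ = 0.25.
Under exogeneity and monotonicity, PNS = p₁ − p₀.
PNS = 0.84 − 0.25 = 0.59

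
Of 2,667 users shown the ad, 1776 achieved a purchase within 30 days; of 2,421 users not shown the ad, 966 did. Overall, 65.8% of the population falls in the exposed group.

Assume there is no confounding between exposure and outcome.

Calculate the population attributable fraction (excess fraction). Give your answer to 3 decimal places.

PAF ≈ 0.306

p₁ = P(outcome | exposed) = 1776/2667 = 0.66592
p₀ = P(outcome | unexposed) = 966/2421 = 0.39901
Overall risk P(Y=1) = π·p₁ + (1−π)·p₀ = 0.658×0.66592 + 0.342×0.39901 = 0.57463.
Under exogeneity, PAF = [P(Y=1) − p₀] / P(Y=1).
PAF = (0.57463 − 0.39901) / 0.57463 ≈ 0.3056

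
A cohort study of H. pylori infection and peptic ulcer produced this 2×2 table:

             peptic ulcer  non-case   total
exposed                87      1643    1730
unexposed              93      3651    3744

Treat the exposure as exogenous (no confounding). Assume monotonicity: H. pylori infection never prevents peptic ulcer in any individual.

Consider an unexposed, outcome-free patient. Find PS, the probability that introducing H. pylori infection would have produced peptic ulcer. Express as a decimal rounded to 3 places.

p₁ = P(outcome | exposed) = 87/1730 = 0.050289
p₀ = P(outcome | unexposed) = 93/3744 = 0.02484
Under exogeneity and monotonicity, PS = (p₁ − p₀)/(1 − p₀).
PS = (0.050289 − 0.02484) / 0.97516 ≈ 0.0261

PS ≈ 0.026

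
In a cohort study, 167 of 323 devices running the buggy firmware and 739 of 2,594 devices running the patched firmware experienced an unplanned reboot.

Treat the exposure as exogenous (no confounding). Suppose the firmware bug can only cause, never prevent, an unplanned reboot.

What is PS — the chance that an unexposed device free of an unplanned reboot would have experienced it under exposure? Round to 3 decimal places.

PS ≈ 0.325

p₁ = P(outcome | exposed) = 167/323 = 0.51703
p₀ = P(outcome | unexposed) = 739/2594 = 0.28489
Under exogeneity and monotonicity, PS = (p₁ − p₀) / (1 − p₀).
PS = (0.51703 − 0.28489) / (1 − 0.28489) = 0.23214 / 0.71511 ≈ 0.3246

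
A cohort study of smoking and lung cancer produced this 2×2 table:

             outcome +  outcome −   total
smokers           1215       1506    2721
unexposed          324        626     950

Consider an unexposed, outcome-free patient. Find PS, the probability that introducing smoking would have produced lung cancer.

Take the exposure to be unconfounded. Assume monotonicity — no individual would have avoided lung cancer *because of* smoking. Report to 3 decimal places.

PS ≈ 0.160

p₁ = P(outcome | exposed) = 1215/2721 = 0.44653
p₀ = P(outcome | unexposed) = 324/950 = 0.34105
Under exogeneity and monotonicity, PS = (p₁ − p₀)/(1 − p₀).
PS = (0.44653 − 0.34105) / 0.65895 ≈ 0.1601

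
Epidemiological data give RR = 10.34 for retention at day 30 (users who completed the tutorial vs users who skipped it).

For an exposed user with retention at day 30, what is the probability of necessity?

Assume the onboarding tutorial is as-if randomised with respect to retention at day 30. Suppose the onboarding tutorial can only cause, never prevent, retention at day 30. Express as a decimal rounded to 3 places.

Under exogeneity and monotonicity, PN = (RR − 1) / RR = 1 − 1/RR.
PN = (10.34 − 1) / 10.34 = 9.34 / 10.34 ≈ 0.9033

PN ≈ 0.903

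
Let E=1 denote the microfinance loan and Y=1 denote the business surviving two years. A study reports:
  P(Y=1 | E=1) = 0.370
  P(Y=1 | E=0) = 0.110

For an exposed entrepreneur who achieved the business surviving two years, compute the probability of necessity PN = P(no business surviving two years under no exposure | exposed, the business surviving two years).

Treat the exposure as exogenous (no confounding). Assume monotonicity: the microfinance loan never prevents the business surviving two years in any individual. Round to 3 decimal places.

PN ≈ 0.703

Let p₁ = 0.37, p₀ = 0.11.
Under exogeneity and monotonicity, PN = (p₁ − p₀) / p₁.
PN = (0.37 − 0.11) / 0.37 = 0.26 / 0.37 ≈ 0.7027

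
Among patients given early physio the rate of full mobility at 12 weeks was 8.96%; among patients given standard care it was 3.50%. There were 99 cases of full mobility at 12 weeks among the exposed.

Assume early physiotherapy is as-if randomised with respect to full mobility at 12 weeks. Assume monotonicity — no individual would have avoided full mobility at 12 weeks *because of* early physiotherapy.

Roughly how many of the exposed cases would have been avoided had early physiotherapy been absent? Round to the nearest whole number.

p₁ = 0.0896, p₀ = 0.035.
PN = (p₁ − p₀)/p₁ = (0.0896 − 0.035) / 0.0896 ≈ 0.60938.
Attributable cases ≈ PN × (exposed cases) = 0.60938 × 99 ≈ 60.33.

about 60 cases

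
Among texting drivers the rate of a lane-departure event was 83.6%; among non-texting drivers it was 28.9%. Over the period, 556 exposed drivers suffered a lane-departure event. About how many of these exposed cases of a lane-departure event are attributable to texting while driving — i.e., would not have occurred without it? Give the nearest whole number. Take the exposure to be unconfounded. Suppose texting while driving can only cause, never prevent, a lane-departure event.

about 364 cases

p₁ = 0.836, p₀ = 0.289.
PN = (p₁ − p₀)/p₁ = (0.836 − 0.289) / 0.836 ≈ 0.65431.
Attributable cases ≈ PN × (exposed cases) = 0.65431 × 556 ≈ 363.79.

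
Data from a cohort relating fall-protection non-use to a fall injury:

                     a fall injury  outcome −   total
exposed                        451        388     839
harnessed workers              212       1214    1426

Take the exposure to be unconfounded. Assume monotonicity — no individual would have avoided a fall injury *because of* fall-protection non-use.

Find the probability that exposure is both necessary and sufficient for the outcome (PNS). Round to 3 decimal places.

PNS ≈ 0.389

p₁ = P(outcome | exposed) = 451/839 = 0.53754
p₀ = P(outcome | unexposed) = 212/1426 = 0.14867
Under exogeneity and monotonicity, PNS = p₁ − p₀.
PNS = 0.53754 − 0.14867 = 0.38888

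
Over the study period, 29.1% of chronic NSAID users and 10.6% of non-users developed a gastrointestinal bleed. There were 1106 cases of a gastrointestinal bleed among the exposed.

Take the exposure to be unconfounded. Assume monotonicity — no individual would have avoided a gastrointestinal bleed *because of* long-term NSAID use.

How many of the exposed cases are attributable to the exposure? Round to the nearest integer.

about 703 cases

p₁ = 0.291, p₀ = 0.106.
PN = (p₁ − p₀)/p₁ = (0.291 − 0.106) / 0.291 ≈ 0.63574.
Attributable cases ≈ PN × (exposed cases) = 0.63574 × 1106 ≈ 703.13.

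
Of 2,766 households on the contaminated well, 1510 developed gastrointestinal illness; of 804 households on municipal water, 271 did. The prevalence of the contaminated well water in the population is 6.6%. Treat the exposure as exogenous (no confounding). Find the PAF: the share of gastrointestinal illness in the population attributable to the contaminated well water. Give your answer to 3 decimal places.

PAF ≈ 0.039

p₁ = P(outcome | exposed) = 1510/2766 = 0.54591
p₀ = P(outcome | unexposed) = 271/804 = 0.33706
Overall risk P(Y=1) = π·p₁ + (1−π)·p₀ = 0.066×0.54591 + 0.934×0.33706 = 0.35085.
Under exogeneity, PAF = [P(Y=1) − p₀] / P(Y=1).
PAF = (0.35085 − 0.33706) / 0.35085 ≈ 0.0393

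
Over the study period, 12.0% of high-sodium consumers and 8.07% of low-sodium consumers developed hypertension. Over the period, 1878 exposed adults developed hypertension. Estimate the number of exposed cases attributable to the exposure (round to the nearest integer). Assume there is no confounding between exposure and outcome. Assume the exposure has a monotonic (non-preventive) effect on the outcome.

p₁ = 0.12, p₀ = 0.0807.
PN = (p₁ − p₀)/p₁ = (0.12 − 0.0807) / 0.12 ≈ 0.32750.
Attributable cases ≈ PN × (exposed cases) = 0.32750 × 1878 ≈ 615.04.

about 615 cases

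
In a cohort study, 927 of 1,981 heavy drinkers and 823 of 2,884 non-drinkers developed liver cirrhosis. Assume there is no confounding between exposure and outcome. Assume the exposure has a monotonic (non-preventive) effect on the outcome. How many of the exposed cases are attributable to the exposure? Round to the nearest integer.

p₁ = P(outcome | exposed) = 927/1981 = 0.46795
p₀ = P(outcome | unexposed) = 823/2884 = 0.28537
PN = (p₁ − p₀)/p₁ = (0.46795 − 0.28537) / 0.46795 ≈ 0.39017.
Attributable cases ≈ PN × (exposed cases) = 0.39017 × 927 ≈ 361.69.

about 362 cases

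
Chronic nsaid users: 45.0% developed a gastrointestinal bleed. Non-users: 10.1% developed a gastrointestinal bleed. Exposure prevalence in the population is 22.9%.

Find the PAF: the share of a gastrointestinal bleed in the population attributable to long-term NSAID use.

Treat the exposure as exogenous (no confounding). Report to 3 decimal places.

p₁ = 0.45, p₀ = 0.101.
Overall risk P(Y=1) = π·p₁ + (1−π)·p₀ = 0.229×0.45 + 0.771×0.101 = 0.18092.
Under exogeneity, PAF = [P(Y=1) − p₀] / P(Y=1).
PAF = (0.18092 − 0.101) / 0.18092 ≈ 0.4417

PAF ≈ 0.442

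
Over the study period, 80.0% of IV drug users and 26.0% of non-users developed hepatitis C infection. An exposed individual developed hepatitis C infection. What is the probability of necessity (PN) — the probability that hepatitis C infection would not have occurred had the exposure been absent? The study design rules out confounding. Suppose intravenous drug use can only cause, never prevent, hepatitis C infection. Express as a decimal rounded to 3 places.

PN ≈ 0.675

p₁ = 0.8, p₀ = 0.26.
Under exogeneity and monotonicity, PN = (p₁ − p₀) / p₁.
PN = (0.8 − 0.26) / 0.8 = 0.54 / 0.8 ≈ 0.6750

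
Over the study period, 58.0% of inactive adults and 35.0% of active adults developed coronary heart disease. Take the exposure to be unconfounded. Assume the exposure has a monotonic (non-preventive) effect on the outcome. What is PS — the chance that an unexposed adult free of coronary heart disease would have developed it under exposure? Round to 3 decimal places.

p₁ = 0.58, p₀ = 0.35.
Under exogeneity and monotonicity, PS = (p₁ − p₀) / (1 − p₀).
PS = (0.58 − 0.35) / (1 − 0.35) = 0.23 / 0.65 ≈ 0.3538

PS ≈ 0.354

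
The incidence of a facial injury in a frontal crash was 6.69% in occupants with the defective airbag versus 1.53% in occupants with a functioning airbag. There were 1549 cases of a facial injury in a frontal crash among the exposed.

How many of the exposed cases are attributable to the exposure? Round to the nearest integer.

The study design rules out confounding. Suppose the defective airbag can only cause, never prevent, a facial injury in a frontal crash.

about 1195 cases

p₁ = 0.0669, p₀ = 0.0153.
PN = (p₁ − p₀)/p₁ = (0.0669 − 0.0153) / 0.0669 ≈ 0.77130.
Attributable cases ≈ PN × (exposed cases) = 0.77130 × 1549 ≈ 1194.74.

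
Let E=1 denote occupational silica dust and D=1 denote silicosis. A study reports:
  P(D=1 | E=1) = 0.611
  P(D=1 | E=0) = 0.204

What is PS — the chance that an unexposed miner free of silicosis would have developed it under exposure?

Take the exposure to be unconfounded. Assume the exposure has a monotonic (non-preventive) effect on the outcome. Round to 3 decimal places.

Let p₁ = 0.611, p₀ = 0.204.
Under exogeneity and monotonicity, PS = (p₁ − p₀) / (1 − p₀).
PS = (0.611 − 0.204) / (1 − 0.204) = 0.407 / 0.796 ≈ 0.5113

PS ≈ 0.511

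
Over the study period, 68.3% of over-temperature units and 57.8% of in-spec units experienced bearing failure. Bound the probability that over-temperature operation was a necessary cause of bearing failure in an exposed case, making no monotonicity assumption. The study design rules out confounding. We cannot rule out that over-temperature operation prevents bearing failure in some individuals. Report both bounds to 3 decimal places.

p₁ = 0.683, p₀ = 0.578.
Under exogeneity alone the bounds on PN are max{0,(p₁−p₀)/p₁} ≤ PN ≤ min{1,(1−p₀)/p₁}.
  lower = (p₁ − p₀)/p₁ = 0.105 / 0.683 ≈ 0.1537
  upper = min{1, (1 − p₀)/p₁} = 0.422 / 0.683 ≈ 0.6179

0.154 ≤ PN ≤ 0.618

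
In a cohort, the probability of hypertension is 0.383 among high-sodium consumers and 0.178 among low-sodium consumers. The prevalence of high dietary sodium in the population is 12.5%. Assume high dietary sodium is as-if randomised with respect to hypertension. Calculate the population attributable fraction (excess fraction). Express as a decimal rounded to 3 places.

Let p₁ = 0.383, p₀ = 0.178.
Overall risk P(Y=1) = π·p₁ + (1−π)·p₀ = 0.125×0.383 + 0.875×0.178 = 0.20363.
Under exogeneity, PAF = [P(Y=1) − p₀] / P(Y=1).
PAF = (0.20363 − 0.178) / 0.20363 ≈ 0.1258

PAF ≈ 0.126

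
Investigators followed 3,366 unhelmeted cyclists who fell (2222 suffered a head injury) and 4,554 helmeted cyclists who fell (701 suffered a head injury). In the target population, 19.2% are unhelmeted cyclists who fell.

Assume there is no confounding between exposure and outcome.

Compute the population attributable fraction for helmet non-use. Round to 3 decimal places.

PAF ≈ 0.387

p₁ = P(outcome | exposed) = 2222/3366 = 0.66013
p₀ = P(outcome | unexposed) = 701/4554 = 0.15393
Overall risk P(Y=1) = π·p₁ + (1−π)·p₀ = 0.192×0.66013 + 0.808×0.15393 = 0.25112.
Under exogeneity, PAF = [P(Y=1) − p₀] / P(Y=1).
PAF = (0.25112 − 0.15393) / 0.25112 ≈ 0.3870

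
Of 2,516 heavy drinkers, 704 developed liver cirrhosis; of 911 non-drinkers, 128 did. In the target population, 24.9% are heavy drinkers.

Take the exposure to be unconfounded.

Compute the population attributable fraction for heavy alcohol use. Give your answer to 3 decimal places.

PAF ≈ 0.198

p₁ = P(outcome | exposed) = 704/2516 = 0.27981
p₀ = P(outcome | unexposed) = 128/911 = 0.1405
Overall risk P(Y=1) = π·p₁ + (1−π)·p₀ = 0.249×0.27981 + 0.751×0.1405 = 0.17519.
Under exogeneity, PAF = [P(Y=1) − p₀] / P(Y=1).
PAF = (0.17519 − 0.1405) / 0.17519 ≈ 0.1980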